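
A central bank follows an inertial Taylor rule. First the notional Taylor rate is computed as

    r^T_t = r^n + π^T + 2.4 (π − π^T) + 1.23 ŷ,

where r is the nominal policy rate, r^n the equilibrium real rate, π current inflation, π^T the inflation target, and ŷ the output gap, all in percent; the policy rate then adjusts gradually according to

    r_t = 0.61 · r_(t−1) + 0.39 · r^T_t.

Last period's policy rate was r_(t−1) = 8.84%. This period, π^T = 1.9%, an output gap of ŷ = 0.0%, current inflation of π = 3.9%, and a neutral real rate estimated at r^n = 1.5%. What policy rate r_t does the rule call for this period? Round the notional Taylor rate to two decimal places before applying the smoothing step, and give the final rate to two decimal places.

8.59%

r^T_t = 1.5 + 1.9 + 2.4 × (3.9 − 1.9) + 1.23 × 0.0
   = 1.5 + 1.9 + 4.8 + 0 = 8.20
r_t = 0.61 × 8.84 + 0.39 × 8.20 = 5.3924 + 3.198 = 8.59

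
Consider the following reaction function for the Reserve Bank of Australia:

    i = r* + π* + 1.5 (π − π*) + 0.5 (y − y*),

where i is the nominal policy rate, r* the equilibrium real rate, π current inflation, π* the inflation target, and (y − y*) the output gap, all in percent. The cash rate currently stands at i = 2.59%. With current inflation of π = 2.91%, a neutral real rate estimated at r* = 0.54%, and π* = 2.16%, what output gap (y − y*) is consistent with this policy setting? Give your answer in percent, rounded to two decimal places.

0.5 (y − y*) = 2.59 − 0.54 − 2.16 − 1.5 × (2.91 − 2.16) = -1.235
(y − y*) = -1.235 / 0.5 = -2.47

-2.47%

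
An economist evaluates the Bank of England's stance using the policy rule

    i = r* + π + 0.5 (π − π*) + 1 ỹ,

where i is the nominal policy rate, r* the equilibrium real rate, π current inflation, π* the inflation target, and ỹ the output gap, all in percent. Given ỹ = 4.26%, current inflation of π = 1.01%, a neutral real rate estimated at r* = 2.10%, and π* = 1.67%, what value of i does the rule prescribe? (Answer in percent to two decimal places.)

i = 2.10 + 1.01 + 0.5 × (1.01 − 1.67) + 1 × 4.26
   = 2.10 + 1.01 − 0.33 + 4.26 = 7.04

7.04%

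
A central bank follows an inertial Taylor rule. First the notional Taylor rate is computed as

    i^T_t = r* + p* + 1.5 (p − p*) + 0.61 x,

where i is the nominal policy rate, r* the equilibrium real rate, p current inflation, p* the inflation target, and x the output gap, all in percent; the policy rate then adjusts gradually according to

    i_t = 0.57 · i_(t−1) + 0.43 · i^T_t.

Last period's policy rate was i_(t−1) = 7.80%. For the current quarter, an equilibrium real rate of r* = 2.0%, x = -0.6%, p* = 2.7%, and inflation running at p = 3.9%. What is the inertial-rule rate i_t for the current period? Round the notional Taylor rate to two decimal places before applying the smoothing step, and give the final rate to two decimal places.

i^T_t = 2.0 + 2.7 + 1.5 × (3.9 − 2.7) + 0.61 × (-0.6)
   = 2.0 + 2.7 + 1.8 − 0.366 = 6.13
i_t = 0.57 × 7.80 + 0.43 × 6.13 = 4.446 + 2.6359 = 7.08

7.08%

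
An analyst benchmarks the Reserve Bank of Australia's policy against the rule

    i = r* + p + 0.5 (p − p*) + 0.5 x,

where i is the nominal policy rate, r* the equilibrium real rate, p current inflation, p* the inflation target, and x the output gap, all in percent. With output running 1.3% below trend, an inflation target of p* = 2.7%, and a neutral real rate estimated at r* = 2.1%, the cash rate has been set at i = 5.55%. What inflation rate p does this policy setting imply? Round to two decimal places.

Output 1.3% below potential → x = -1.3.
Collecting p: i = r* + (1 + 0.5) p − 0.5 p* + 0.5 x
1.5 p = 5.55 − 2.1 + 0.5 × 2.7 − 0.5 × (-1.3) = 5.45
p = 5.45 / 1.5 = 3.63

3.63%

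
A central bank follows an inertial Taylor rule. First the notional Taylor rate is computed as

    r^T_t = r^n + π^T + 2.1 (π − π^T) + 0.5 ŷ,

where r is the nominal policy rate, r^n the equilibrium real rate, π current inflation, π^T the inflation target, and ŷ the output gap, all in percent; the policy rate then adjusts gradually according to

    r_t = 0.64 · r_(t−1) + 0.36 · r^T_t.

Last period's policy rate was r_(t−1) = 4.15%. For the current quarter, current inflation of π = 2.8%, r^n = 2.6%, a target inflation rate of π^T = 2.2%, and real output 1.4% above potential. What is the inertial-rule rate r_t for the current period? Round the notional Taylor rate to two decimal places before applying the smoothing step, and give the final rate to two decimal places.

5.09%

Output 1.4% above potential → ŷ = 1.4.
r^T_t = 2.6 + 2.2 + 2.1 × (2.8 − 2.2) + 0.5 × 1.4
   = 2.6 + 2.2 + 1.26 + 0.7 = 6.76
r_t = 0.64 × 4.15 + 0.36 × 6.76 = 2.656 + 2.4336 = 5.09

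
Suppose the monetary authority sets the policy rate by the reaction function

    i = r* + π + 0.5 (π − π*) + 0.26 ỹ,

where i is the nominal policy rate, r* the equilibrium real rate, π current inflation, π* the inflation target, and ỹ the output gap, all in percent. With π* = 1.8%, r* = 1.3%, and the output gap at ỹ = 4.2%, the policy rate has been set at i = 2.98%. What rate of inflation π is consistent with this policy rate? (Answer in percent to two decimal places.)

0.99%

Collecting π: i = r* + (1 + 0.5) π − 0.5 π* + 0.26 ỹ
1.5 π = 2.98 − 1.3 + 0.5 × 1.8 − 0.26 × 4.2 = 1.488
π = 1.488 / 1.5 = 0.99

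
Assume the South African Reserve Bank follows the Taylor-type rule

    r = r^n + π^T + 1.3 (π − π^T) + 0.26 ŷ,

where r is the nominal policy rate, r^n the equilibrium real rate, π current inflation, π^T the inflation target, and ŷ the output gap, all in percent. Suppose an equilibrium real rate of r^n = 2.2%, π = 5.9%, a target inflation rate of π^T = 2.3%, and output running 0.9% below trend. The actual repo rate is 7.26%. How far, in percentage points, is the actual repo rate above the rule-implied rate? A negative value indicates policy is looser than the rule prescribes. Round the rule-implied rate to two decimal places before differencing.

Output 0.9% below potential → ŷ = -0.9.
r = 2.2 + 2.3 + 1.3 × (5.9 − 2.3) + 0.26 × (-0.9)
   = 2.2 + 2.3 + 4.68 − 0.234 = 8.95
Deviation = 7.26 − 8.95 = -1.69 pp.

-1.69 pp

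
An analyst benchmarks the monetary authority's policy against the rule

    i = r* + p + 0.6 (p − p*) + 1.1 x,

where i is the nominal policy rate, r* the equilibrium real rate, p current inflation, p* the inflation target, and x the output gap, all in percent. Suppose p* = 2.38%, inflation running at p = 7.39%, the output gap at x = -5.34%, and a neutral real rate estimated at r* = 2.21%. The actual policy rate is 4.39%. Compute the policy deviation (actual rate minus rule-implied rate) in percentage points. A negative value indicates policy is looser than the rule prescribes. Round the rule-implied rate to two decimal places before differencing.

i = 2.21 + 7.39 + 0.6 × (7.39 − 2.38) + 1.1 × (-5.34)
   = 2.21 + 7.39 + 3.006 − 5.874 = 6.73
Deviation = 4.39 − 6.73 = -2.34 pp.

-2.34 pp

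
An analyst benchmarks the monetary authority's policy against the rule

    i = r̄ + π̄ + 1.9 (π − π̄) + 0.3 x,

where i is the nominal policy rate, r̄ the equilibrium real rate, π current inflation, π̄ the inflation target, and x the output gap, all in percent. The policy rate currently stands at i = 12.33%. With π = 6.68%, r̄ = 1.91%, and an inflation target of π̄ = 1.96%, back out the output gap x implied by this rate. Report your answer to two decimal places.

-1.69%

0.3 x = 12.33 − 1.91 − 1.96 − 1.9 × (6.68 − 1.96) = -0.508
x = -0.508 / 0.3 = -1.69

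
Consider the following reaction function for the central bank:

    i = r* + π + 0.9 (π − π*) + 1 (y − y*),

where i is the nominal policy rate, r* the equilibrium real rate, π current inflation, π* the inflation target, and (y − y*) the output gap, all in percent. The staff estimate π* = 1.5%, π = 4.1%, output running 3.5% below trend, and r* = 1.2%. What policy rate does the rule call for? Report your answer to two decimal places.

4.14%

Output 3.5% below potential → (y − y*) = -3.5.
i = 1.2 + 4.1 + 0.9 × (4.1 − 1.5) + 1 × (-3.5)
   = 1.2 + 4.1 + 2.34 − 3.5 = 4.14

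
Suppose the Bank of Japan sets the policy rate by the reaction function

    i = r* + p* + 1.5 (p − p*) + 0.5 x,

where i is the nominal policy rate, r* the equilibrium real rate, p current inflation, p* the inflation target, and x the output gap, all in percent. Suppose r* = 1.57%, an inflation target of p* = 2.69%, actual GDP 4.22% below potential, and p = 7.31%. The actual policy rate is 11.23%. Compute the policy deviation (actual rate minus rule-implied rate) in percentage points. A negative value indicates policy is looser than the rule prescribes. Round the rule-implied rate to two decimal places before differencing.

Output 4.22% below potential → x = -4.22.
i = 1.57 + 2.69 + 1.5 × (7.31 − 2.69) + 0.5 × (-4.22)
   = 1.57 + 2.69 + 6.93 − 2.11 = 9.08
Deviation = 11.23 − 9.08 = 2.15 pp.

2.15 pp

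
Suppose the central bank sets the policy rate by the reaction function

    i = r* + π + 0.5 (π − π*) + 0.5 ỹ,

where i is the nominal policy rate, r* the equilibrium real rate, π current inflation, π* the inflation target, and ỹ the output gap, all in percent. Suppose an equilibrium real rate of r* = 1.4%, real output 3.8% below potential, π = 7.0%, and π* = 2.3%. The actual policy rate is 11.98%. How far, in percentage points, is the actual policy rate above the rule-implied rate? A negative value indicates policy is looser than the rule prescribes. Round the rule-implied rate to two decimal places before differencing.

3.13 pp

Output 3.8% below potential → ỹ = -3.8.
i = 1.4 + 7.0 + 0.5 × (7.0 − 2.3) + 0.5 × (-3.8)
   = 1.4 + 7 + 2.35 − 1.9 = 8.85
Deviation = 11.98 − 8.85 = 3.13 pp.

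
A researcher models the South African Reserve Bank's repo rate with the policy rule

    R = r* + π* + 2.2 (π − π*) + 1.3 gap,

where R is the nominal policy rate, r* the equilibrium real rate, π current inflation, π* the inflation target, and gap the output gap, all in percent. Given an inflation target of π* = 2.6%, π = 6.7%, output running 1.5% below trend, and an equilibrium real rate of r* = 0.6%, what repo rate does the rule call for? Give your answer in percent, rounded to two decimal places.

10.27%

Output 1.5% below potential → gap = -1.5.
R = 0.6 + 2.6 + 2.2 × (6.7 − 2.6) + 1.3 × (-1.5)
   = 0.6 + 2.6 + 9.02 − 1.95 = 10.27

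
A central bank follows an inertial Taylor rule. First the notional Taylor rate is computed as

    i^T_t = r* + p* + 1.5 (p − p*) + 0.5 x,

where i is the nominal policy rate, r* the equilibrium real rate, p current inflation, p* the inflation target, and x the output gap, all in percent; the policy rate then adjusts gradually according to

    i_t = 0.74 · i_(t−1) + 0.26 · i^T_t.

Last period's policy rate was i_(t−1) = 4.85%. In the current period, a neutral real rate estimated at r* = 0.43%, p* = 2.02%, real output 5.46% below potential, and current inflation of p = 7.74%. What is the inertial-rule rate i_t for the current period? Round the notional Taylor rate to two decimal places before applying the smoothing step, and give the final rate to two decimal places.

5.75%

Output 5.46% below potential → x = -5.46.
i^T_t = 0.43 + 2.02 + 1.5 × (7.74 − 2.02) + 0.5 × (-5.46)
   = 0.43 + 2.02 + 8.58 − 2.73 = 8.30
i_t = 0.74 × 4.85 + 0.26 × 8.30 = 3.589 + 2.158 = 5.75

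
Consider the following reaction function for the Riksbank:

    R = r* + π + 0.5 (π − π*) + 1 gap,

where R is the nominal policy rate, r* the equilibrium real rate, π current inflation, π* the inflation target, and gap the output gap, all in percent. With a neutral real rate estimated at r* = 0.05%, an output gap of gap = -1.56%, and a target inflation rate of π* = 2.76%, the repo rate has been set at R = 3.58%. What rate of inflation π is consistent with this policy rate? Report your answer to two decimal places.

4.31%

Collecting π: R = r* + (1 + 0.5) π − 0.5 π* + 1 gap
1.5 π = 3.58 − 0.05 + 0.5 × 2.76 − 1 × (-1.56) = 6.47
π = 6.47 / 1.5 = 4.31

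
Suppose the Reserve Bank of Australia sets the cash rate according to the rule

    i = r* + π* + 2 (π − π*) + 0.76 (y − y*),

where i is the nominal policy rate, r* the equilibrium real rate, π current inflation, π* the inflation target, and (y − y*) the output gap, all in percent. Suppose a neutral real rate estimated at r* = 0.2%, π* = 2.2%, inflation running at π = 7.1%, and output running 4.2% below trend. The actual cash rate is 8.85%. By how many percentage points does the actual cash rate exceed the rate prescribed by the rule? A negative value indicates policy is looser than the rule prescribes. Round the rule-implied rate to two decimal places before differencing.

Output 4.2% below potential → (y − y*) = -4.2.
i = 0.2 + 2.2 + 2 × (7.1 − 2.2) + 0.76 × (-4.2)
   = 0.2 + 2.2 + 9.8 − 3.192 = 9.01
Deviation = 8.85 − 9.01 = -0.16 pp.

-0.16 pp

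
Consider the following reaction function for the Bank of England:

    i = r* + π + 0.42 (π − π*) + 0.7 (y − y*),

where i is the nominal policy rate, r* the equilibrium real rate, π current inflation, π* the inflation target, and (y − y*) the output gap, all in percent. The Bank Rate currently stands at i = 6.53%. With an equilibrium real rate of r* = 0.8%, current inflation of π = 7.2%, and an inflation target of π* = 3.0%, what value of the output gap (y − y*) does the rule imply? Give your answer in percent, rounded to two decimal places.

-4.62%

0.7 (y − y*) = 6.53 − 0.8 − 7.2 − 0.42 × (7.2 − 3.0) = -3.234
(y − y*) = -3.234 / 0.7 = -4.62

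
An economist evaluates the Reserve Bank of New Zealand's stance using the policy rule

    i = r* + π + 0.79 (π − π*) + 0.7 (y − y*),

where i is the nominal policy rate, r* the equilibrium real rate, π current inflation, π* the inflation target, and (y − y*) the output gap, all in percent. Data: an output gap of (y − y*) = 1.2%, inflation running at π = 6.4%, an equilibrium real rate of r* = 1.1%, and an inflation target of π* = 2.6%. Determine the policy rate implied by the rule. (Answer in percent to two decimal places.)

11.34%

i = 1.1 + 6.4 + 0.79 × (6.4 − 2.6) + 0.7 × 1.2
   = 1.1 + 6.4 + 3.002 + 0.84 = 11.34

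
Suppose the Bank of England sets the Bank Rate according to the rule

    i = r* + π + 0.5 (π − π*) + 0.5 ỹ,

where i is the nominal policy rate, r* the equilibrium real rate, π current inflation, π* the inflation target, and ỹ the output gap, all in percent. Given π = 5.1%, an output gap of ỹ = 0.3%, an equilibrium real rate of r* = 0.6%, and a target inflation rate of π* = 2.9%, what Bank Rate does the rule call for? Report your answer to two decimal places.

6.95%

i = 0.6 + 5.1 + 0.5 × (5.1 − 2.9) + 0.5 × 0.3
   = 0.6 + 5.1 + 1.1 + 0.15 = 6.95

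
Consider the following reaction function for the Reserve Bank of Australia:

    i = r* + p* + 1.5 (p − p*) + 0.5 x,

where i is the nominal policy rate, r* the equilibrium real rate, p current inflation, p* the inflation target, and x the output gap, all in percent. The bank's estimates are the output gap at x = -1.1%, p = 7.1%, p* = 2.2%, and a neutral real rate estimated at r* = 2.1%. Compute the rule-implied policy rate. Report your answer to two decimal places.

11.10%

i = 2.1 + 2.2 + 1.5 × (7.1 − 2.2) + 0.5 × (-1.1)
   = 2.1 + 2.2 + 7.35 − 0.55 = 11.10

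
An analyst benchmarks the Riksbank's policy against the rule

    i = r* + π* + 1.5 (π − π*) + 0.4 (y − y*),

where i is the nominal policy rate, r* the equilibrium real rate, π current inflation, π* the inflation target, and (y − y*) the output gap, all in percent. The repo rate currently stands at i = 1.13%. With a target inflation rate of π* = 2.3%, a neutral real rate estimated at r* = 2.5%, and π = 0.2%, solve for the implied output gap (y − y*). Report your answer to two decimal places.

0.4 (y − y*) = 1.13 − 2.5 − 2.3 − 1.5 × (0.2 − 2.3) = -0.52
(y − y*) = -0.52 / 0.4 = -1.30

-1.30%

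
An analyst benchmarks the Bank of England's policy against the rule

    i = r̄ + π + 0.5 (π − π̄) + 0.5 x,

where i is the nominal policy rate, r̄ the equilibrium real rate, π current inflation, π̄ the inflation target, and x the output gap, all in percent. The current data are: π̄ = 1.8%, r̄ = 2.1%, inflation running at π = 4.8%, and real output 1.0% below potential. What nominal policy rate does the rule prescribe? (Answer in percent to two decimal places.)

Output 1.0% below potential → x = -1.0.
i = 2.1 + 4.8 + 0.5 × (4.8 − 1.8) + 0.5 × (-1.0)
   = 2.1 + 4.8 + 1.5 − 0.5 = 7.90

7.90%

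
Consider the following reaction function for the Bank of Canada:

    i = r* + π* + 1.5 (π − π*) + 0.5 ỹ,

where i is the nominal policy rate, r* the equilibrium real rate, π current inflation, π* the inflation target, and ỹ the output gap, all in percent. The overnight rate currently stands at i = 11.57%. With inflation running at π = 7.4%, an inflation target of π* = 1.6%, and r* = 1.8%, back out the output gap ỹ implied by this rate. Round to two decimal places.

-1.06%

0.5 ỹ = 11.57 − 1.8 − 1.6 − 1.5 × (7.4 − 1.6) = -0.53
ỹ = -0.53 / 0.5 = -1.06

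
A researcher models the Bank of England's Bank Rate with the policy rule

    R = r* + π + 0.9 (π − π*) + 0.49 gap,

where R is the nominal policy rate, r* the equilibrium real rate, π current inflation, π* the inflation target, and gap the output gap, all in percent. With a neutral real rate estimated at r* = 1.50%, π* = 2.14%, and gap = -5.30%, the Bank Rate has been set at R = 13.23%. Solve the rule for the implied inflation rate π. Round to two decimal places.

8.55%

Collecting π: R = r* + (1 + 0.9) π − 0.9 π* + 0.49 gap
1.9 π = 13.23 − 1.50 + 0.9 × 2.14 − 0.49 × (-5.30) = 16.253
π = 16.253 / 1.9 = 8.55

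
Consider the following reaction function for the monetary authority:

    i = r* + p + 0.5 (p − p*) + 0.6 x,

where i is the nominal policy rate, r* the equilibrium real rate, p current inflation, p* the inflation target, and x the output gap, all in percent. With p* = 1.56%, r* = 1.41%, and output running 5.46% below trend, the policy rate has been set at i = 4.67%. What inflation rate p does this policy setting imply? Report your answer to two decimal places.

Output 5.46% below potential → x = -5.46.
Collecting p: i = r* + (1 + 0.5) p − 0.5 p* + 0.6 x
1.5 p = 4.67 − 1.41 + 0.5 × 1.56 − 0.6 × (-5.46) = 7.316
p = 7.316 / 1.5 = 4.88

4.88%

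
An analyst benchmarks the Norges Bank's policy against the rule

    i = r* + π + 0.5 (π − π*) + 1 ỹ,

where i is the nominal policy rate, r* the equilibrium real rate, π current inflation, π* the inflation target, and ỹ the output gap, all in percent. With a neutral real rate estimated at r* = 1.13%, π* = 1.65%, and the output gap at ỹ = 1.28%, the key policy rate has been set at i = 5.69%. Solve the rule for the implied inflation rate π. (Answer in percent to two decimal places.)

2.74%

Collecting π: i = r* + (1 + 0.5) π − 0.5 π* + 1 ỹ
1.5 π = 5.69 − 1.13 + 0.5 × 1.65 − 1 × 1.28 = 4.105
π = 4.105 / 1.5 = 2.74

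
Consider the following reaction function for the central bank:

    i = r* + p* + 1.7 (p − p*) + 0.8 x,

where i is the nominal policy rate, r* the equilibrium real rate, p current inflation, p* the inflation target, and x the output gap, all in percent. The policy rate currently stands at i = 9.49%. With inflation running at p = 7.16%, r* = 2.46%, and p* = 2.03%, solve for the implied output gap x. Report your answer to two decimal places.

-4.65%

0.8 x = 9.49 − 2.46 − 2.03 − 1.7 × (7.16 − 2.03) = -3.721
x = -3.721 / 0.8 = -4.65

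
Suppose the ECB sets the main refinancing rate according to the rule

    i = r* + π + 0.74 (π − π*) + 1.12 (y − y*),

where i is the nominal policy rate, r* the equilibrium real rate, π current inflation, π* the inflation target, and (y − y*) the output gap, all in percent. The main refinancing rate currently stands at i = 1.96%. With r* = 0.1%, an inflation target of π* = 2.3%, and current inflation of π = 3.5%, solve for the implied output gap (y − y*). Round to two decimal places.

-2.26%

1.12 (y − y*) = 1.96 − 0.1 − 3.5 − 0.74 × (3.5 − 2.3) = -2.528
(y − y*) = -2.528 / 1.12 = -2.26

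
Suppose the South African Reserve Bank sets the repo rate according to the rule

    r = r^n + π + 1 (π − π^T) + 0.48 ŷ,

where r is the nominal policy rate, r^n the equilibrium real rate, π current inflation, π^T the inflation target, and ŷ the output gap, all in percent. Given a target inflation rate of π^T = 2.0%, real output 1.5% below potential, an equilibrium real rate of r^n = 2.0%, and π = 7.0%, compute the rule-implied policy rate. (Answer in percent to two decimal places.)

Output 1.5% below potential → ŷ = -1.5.
r = 2.0 + 7.0 + 1 × (7.0 − 2.0) + 0.48 × (-1.5)
   = 2.0 + 7 + 5 − 0.72 = 13.28

13.28%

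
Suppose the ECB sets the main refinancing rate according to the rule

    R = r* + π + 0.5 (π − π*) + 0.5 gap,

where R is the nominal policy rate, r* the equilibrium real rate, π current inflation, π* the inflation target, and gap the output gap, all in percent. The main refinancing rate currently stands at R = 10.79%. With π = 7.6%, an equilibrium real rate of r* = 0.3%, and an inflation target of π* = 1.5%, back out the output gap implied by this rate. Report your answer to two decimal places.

-0.32%

0.5 gap = 10.79 − 0.3 − 7.6 − 0.5 × (7.6 − 1.5) = -0.16
gap = -0.16 / 0.5 = -0.32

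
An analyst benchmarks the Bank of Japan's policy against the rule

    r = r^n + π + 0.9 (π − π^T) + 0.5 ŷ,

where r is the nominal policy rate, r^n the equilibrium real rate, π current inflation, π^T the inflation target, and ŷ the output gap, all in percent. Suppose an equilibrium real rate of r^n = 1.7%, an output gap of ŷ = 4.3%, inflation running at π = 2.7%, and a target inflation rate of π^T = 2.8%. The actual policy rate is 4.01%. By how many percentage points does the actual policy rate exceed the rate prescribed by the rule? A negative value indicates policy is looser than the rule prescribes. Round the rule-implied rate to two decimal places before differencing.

-2.45 pp

r = 1.7 + 2.7 + 0.9 × (2.7 − 2.8) + 0.5 × 4.3
   = 1.7 + 2.7 − 0.09 + 2.15 = 6.46
Deviation = 4.01 − 6.46 = -2.45 pp.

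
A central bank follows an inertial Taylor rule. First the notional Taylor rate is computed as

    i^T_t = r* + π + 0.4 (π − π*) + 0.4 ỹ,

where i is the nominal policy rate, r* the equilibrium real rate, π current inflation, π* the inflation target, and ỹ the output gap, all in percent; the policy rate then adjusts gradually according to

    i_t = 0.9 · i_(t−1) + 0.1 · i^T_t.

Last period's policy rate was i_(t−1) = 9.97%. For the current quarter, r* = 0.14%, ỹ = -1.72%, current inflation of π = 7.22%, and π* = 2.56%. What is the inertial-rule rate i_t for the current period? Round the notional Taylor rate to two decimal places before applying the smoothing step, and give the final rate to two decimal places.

9.83%

i^T_t = 0.14 + 7.22 + 0.4 × (7.22 − 2.56) + 0.4 × (-1.72)
   = 0.14 + 7.22 + 1.864 − 0.688 = 8.54
i_t = 0.9 × 9.97 + 0.1 × 8.54 = 8.973 + 0.854 = 9.83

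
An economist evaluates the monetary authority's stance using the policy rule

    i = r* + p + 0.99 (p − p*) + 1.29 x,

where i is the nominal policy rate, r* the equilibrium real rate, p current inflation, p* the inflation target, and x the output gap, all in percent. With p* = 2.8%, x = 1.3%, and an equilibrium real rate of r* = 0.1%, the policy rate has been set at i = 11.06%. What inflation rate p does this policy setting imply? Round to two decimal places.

6.06%

Collecting p: i = r* + (1 + 0.99) p − 0.99 p* + 1.29 x
1.99 p = 11.06 − 0.1 + 0.99 × 2.8 − 1.29 × 1.3 = 12.055
p = 12.055 / 1.99 = 6.06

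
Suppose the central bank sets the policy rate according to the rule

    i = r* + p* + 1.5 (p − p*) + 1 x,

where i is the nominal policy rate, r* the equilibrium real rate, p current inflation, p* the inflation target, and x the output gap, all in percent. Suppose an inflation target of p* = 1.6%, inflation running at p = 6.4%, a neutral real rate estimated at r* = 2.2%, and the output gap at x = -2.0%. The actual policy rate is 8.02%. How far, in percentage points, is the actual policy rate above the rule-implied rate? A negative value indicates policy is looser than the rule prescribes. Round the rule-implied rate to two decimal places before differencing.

-0.98 pp

i = 2.2 + 1.6 + 1.5 × (6.4 − 1.6) + 1 × (-2.0)
   = 2.2 + 1.6 + 7.2 − 2 = 9.00
Deviation = 8.02 − 9.00 = -0.98 pp.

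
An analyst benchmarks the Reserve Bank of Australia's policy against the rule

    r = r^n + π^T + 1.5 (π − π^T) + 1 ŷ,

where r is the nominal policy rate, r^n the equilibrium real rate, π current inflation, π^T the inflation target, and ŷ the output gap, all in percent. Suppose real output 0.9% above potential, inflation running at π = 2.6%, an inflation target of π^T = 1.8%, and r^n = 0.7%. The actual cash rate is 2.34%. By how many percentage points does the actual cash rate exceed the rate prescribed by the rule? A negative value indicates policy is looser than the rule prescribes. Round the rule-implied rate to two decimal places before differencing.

Output 0.9% above potential → ŷ = 0.9.
r = 0.7 + 1.8 + 1.5 × (2.6 − 1.8) + 1 × 0.9
   = 0.7 + 1.8 + 1.2 + 0.9 = 4.60
Deviation = 2.34 − 4.60 = -2.26 pp.

-2.26 pp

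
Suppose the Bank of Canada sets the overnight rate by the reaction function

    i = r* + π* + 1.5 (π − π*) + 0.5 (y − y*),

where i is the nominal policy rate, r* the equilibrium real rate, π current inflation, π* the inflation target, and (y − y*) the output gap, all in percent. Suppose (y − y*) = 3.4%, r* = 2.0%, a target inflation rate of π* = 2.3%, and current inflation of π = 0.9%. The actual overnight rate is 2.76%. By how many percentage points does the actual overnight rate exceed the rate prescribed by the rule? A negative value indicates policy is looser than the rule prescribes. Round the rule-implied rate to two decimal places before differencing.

i = 2.0 + 2.3 + 1.5 × (0.9 − 2.3) + 0.5 × 3.4
   = 2.0 + 2.3 − 2.1 + 1.7 = 3.90
Deviation = 2.76 − 3.90 = -1.14 pp.

-1.14 pp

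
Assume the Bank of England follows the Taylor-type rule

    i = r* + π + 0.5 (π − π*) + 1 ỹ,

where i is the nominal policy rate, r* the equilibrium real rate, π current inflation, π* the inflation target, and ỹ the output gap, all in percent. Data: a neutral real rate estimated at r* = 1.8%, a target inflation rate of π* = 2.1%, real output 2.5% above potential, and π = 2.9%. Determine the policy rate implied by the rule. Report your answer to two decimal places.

Output 2.5% above potential → ỹ = 2.5.
i = 1.8 + 2.9 + 0.5 × (2.9 − 2.1) + 1 × 2.5
   = 1.8 + 2.9 + 0.4 + 2.5 = 7.60

7.60%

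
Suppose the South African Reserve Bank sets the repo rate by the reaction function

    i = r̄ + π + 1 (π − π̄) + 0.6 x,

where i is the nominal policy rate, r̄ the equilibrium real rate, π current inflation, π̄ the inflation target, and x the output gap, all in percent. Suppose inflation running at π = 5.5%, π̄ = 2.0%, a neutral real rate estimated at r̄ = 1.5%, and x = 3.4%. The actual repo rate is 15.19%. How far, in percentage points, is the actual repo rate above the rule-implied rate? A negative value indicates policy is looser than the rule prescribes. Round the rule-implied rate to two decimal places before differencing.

i = 1.5 + 5.5 + 1 × (5.5 − 2.0) + 0.6 × 3.4
   = 1.5 + 5.5 + 3.5 + 2.04 = 12.54
Deviation = 15.19 − 12.54 = 2.65 pp.

2.65 pp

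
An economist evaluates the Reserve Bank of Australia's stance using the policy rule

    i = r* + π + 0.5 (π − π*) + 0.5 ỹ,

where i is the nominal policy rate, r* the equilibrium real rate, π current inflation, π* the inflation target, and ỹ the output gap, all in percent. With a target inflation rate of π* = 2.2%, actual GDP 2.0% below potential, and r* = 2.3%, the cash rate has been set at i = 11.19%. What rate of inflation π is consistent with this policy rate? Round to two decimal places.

Output 2.0% below potential → ỹ = -2.0.
Collecting π: i = r* + (1 + 0.5) π − 0.5 π* + 0.5 ỹ
1.5 π = 11.19 − 2.3 + 0.5 × 2.2 − 0.5 × (-2.0) = 10.99
π = 10.99 / 1.5 = 7.33

7.33%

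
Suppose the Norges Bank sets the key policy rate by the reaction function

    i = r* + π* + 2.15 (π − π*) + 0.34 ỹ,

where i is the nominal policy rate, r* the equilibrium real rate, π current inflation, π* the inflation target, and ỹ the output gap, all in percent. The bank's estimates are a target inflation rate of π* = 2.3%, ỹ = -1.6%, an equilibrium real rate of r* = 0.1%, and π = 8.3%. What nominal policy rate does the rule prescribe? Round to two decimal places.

14.76%

i = 0.1 + 2.3 + 2.15 × (8.3 − 2.3) + 0.34 × (-1.6)
   = 0.1 + 2.3 + 12.9 − 0.544 = 14.76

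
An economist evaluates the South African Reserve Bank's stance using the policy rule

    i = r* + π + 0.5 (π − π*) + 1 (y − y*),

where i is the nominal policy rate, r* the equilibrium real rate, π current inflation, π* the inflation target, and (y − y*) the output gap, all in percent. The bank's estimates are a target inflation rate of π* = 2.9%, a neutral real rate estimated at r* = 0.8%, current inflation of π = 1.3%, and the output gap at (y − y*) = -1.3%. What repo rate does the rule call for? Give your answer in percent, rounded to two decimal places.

i = 0.8 + 1.3 + 0.5 × (1.3 − 2.9) + 1 × (-1.3)
   = 0.8 + 1.3 − 0.8 − 1.3 = 0.00

0.00%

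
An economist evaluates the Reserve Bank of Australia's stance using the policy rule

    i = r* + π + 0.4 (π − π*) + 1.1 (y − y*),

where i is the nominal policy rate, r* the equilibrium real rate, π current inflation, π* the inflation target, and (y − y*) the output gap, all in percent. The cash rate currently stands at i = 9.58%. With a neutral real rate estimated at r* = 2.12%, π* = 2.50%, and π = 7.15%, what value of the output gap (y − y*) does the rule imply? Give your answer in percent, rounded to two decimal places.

1.1 (y − y*) = 9.58 − 2.12 − 7.15 − 0.4 × (7.15 − 2.50) = -1.55
(y − y*) = -1.55 / 1.1 = -1.41

-1.41%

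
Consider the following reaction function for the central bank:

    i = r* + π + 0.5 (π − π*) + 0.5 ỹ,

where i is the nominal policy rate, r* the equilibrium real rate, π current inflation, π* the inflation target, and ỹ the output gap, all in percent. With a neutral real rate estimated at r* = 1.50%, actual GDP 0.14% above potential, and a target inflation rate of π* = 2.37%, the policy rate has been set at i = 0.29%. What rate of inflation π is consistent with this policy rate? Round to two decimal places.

Output 0.14% above potential → ỹ = 0.14.
Collecting π: i = r* + (1 + 0.5) π − 0.5 π* + 0.5 ỹ
1.5 π = 0.29 − 1.50 + 0.5 × 2.37 − 0.5 × 0.14 = -0.095
π = -0.095 / 1.5 = -0.06

-0.06%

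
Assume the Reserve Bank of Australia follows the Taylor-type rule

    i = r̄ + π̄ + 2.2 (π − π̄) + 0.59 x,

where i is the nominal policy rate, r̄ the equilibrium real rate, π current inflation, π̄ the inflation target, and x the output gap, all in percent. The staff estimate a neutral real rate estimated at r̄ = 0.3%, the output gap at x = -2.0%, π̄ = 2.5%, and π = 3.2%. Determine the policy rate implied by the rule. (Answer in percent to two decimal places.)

3.16%

i = 0.3 + 2.5 + 2.2 × (3.2 − 2.5) + 0.59 × (-2.0)
   = 0.3 + 2.5 + 1.54 − 1.18 = 3.16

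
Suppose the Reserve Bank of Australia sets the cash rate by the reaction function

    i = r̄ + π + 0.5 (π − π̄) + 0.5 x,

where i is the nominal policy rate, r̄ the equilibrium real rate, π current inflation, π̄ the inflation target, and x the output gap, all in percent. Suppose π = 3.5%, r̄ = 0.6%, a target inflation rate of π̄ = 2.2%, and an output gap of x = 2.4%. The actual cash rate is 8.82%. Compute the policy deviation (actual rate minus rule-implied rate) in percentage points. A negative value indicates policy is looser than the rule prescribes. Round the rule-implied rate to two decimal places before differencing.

i = 0.6 + 3.5 + 0.5 × (3.5 − 2.2) + 0.5 × 2.4
   = 0.6 + 3.5 + 0.65 + 1.2 = 5.95
Deviation = 8.82 − 5.95 = 2.87 pp.

2.87 pp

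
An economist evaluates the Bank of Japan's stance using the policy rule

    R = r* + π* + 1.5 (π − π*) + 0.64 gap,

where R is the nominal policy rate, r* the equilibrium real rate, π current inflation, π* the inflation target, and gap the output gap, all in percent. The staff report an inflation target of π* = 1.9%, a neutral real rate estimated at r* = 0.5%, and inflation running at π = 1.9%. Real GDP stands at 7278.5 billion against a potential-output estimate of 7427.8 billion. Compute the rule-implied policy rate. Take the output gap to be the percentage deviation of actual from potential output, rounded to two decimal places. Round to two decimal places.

Output gap = 100 × (7278.5 − 7427.8) / 7427.8 = -2.01%.
R = 0.50 + 1.90 + 1.5 × (1.90 − 1.90) + 0.64 × (-2.01)
   = 0.50 + 1.9 + 0 − 1.2864 = 1.11

1.11%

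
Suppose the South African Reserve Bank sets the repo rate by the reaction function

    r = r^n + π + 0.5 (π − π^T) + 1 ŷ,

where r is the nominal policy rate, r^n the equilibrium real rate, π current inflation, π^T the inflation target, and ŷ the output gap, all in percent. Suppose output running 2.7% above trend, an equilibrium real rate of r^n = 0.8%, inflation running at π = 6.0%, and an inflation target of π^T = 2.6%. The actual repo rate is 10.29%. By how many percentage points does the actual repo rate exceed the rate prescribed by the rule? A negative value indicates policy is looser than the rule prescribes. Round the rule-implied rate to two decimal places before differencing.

Output 2.7% above potential → ŷ = 2.7.
r = 0.8 + 6.0 + 0.5 × (6.0 − 2.6) + 1 × 2.7
   = 0.8 + 6 + 1.7 + 2.7 = 11.20
Deviation = 10.29 − 11.20 = -0.91 pp.

-0.91 pp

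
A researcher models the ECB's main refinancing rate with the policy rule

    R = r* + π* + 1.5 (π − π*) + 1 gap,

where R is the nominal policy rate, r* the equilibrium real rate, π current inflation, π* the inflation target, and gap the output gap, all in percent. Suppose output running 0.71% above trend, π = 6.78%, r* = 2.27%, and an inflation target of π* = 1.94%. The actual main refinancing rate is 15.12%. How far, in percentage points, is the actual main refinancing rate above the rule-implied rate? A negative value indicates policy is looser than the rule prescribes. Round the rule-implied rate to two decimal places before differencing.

Output 0.71% above potential → gap = 0.71.
R = 2.27 + 1.94 + 1.5 × (6.78 − 1.94) + 1 × 0.71
   = 2.27 + 1.94 + 7.26 + 0.71 = 12.18
Deviation = 15.12 − 12.18 = 2.94 pp.

2.94 pp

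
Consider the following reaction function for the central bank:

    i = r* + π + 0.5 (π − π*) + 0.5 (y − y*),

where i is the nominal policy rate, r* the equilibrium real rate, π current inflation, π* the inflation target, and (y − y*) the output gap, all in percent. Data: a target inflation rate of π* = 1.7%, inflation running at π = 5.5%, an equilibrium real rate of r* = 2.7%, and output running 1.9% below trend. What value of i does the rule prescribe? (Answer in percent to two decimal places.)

9.15%

Output 1.9% below potential → (y − y*) = -1.9.
i = 2.7 + 5.5 + 0.5 × (5.5 − 1.7) + 0.5 × (-1.9)
   = 2.7 + 5.5 + 1.9 − 0.95 = 9.15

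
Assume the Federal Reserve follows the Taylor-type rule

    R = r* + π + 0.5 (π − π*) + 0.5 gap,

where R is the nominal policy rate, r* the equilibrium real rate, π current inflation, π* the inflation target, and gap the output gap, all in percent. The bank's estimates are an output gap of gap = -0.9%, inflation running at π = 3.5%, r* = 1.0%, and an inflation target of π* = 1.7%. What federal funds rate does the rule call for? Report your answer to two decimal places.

4.95%

R = 1.0 + 3.5 + 0.5 × (3.5 − 1.7) + 0.5 × (-0.9)
   = 1.0 + 3.5 + 0.9 − 0.45 = 4.95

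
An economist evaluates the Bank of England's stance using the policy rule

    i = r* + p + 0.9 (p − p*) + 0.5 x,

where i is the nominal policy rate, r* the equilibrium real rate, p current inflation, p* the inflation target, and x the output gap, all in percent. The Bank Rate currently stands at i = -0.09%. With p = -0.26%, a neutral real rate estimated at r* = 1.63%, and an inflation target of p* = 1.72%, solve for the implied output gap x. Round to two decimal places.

0.64%

0.5 x = -0.09 − 1.63 − (-0.26) − 0.9 × ((-0.26) − 1.72) = 0.322
x = 0.322 / 0.5 = 0.64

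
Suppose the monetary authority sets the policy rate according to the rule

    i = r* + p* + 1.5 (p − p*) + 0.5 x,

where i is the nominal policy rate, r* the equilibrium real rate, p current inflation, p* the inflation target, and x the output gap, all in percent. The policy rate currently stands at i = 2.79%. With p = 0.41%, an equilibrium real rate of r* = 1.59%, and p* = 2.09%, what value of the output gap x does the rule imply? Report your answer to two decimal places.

3.26%

0.5 x = 2.79 − 1.59 − 2.09 − 1.5 × (0.41 − 2.09) = 1.63
x = 1.63 / 0.5 = 3.26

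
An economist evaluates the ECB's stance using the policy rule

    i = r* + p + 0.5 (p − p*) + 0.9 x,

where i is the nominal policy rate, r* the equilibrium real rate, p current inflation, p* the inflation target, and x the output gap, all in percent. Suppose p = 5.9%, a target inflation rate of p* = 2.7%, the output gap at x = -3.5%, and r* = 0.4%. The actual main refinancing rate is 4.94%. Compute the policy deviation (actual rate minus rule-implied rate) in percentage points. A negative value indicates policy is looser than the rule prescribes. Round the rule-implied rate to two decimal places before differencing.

0.19 pp

i = 0.4 + 5.9 + 0.5 × (5.9 − 2.7) + 0.9 × (-3.5)
   = 0.4 + 5.9 + 1.6 − 3.15 = 4.75
Deviation = 4.94 − 4.75 = 0.19 pp.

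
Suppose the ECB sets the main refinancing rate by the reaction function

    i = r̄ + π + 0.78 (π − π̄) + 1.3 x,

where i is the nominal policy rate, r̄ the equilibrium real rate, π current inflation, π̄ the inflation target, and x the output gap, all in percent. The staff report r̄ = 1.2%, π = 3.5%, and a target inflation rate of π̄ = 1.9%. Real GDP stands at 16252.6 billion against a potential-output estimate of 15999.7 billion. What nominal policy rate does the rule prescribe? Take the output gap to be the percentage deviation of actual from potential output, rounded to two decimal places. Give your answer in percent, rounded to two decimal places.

Output gap = 100 × (16252.6 − 15999.7) / 15999.7 = 1.58%.
i = 1.20 + 3.50 + 0.78 × (3.50 − 1.90) + 1.3 × 1.58
   = 1.20 + 3.5 + 1.248 + 2.054 = 8.00

8.00%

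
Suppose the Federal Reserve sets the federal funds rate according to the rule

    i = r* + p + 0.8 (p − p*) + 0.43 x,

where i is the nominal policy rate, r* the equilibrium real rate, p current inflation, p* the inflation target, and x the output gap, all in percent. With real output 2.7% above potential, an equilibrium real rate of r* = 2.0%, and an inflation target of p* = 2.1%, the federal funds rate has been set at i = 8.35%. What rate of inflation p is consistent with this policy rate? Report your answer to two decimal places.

Output 2.7% above potential → x = 2.7.
Collecting p: i = r* + (1 + 0.8) p − 0.8 p* + 0.43 x
1.8 p = 8.35 − 2.0 + 0.8 × 2.1 − 0.43 × 2.7 = 6.869
p = 6.869 / 1.8 = 3.82

3.82%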